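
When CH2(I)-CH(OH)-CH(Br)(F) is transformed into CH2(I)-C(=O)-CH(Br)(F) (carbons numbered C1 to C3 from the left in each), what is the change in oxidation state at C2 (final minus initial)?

Before: C2 has 2 bonds to C, 1 bond to H, 1 bond to O → oxidation state 0.
After: C2 has 2 bonds to C, 2 bonds to O → oxidation state +2.
Δ = +2 − (0) = +2, so this is an oxidation at C2.

+2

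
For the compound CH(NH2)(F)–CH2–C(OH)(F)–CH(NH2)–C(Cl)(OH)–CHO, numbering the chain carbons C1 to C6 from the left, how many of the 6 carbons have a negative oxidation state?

1

Tallying each carbon's bonds:
C1: 1C, 1H, 1N, 1F → 0 − 1 + 1 + 1 = +1
C2: 2C, 2H → 0 − 2 = -2
C3: 2C, 1O, 1F → 0 + 1 + 1 = +2
C4: 2C, 1H, 1N → 0 − 1 + 1 = 0
C5: 2C, 1O, 1Cl → 0 + 1 + 1 = +2
C6: 1C, 1H, 2O → 0 − 1 + 2 = +1
1 carbon (C2) meets the condition.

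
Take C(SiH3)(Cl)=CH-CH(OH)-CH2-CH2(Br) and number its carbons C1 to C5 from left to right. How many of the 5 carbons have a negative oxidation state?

3

Bonds to more-electronegative neighbours contribute +1 each, bonds to H or metals contribute −1 each, and C–C bonds contribute 0. Tallying each carbon:
C1: 2C, 1Cl, 1Si → 0 + 1 − 1 = 0
C2: 3C, 1H → 0 − 1 = -1
C3: 2C, 1H, 1O → 0 − 1 + 1 = 0
C4: 2C, 2H → 0 − 2 = -2
C5: 1C, 2H, 1Br → 0 − 2 + 1 = -1
3 carbons (C2, C4, C5) meet the condition.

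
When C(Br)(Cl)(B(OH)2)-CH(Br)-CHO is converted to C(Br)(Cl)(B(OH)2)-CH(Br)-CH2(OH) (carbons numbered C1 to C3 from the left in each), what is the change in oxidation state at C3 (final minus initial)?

Before: C3 has 1 bond to C, 1 bond to H, 2 bonds to O → oxidation state +1.
After: C3 has 1 bond to C, 2 bonds to H, 1 bond to O → oxidation state -1.
Δ = -1 − (+1) = -2, so this is a reduction at C3.

-2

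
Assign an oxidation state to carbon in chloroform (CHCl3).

The carbon has one bond to H (-1), one bond to Cl (+1), one bond to Cl (+1), one bond to Cl (+1).
Oxidation state = -1 + 1 + 1 + 1 = +2.

+2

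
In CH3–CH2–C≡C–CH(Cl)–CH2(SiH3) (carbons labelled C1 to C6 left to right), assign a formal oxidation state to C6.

-3

Count +1 for every bond to an atom more electronegative than carbon and −1 for every bond to one less electronegative; C–C bonds are 0.
C6 has one bond to C (0), one bond to H (-1), one bond to H (-1), one bond to Si (-1).
Oxidation state = 0 − 1 − 1 − 1 = -3.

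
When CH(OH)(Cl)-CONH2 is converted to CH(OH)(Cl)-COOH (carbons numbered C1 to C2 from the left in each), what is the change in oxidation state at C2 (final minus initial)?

Before: C2 has 1 bond to C, 2 bonds to O, 1 bond to N → oxidation state +3.
After: C2 has 1 bond to C, 3 bonds to O → oxidation state +3.
Δ = +3 − (+3) = 0, so no net redox change at C2.

0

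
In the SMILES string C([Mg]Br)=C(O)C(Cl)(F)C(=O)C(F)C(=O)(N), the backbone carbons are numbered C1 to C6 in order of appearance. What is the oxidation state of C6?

C6 has one bond to C (0), a double bond to O (2×+1 = +2), one bond to N (+1).
Oxidation state = 0 + 2 + 1 = +3.

+3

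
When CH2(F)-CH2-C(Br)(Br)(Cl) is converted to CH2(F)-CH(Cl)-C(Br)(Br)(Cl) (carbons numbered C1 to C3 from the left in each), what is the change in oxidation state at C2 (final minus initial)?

Before: C2 has 2 bonds to C, 2 bonds to H → oxidation state -2.
After: C2 has 2 bonds to C, 1 bond to H, 1 bond to Cl → oxidation state 0.
Δ = 0 − (-2) = +2, so this is an oxidation at C2.

+2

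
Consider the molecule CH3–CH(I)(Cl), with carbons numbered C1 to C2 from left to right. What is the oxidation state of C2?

C2 has one bond to C (0), one bond to H (-1), one bond to I (+1), one bond to Cl (+1).
Oxidation state = 0 − 1 + 1 + 1 = +1.

+1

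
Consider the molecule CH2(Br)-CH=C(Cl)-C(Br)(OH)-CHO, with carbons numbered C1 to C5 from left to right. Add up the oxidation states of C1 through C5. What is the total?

Bonds to more-electronegative neighbours contribute +1 each, bonds to H or metals contribute −1 each, and C–C bonds contribute 0. Tallying each carbon:
C1: 1C, 2H, 1Br → 0 − 2 + 1 = -1
C2: 3C, 1H → 0 − 1 = -1
C3: 3C, 1Cl → 0 + 1 = +1
C4: 2C, 1O, 1Br → 0 + 1 + 1 = +2
C5: 1C, 1H, 2O → 0 − 1 + 2 = +1
Sum = -1 − 1 + 1 + 2 + 1 = +2.

+2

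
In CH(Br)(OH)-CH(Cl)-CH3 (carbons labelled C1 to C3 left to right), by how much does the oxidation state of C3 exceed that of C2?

C3: 1C, 3H → 0 − 3 = -3
C2: 2C, 1H, 1Cl → 0 − 1 + 1 = 0
Difference: -3 − (0) = -3.

-3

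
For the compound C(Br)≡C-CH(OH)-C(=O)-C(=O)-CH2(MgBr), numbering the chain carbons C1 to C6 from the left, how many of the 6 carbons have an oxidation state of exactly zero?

Assign +1 per bond to O/N/halogen, −1 per bond to H or an electropositive element, and 0 per bond to carbon. Tallying each carbon:
C1: 3C, 1Br → 0 + 1 = +1
C2: 4C → 0 = 0
C3: 2C, 1H, 1O → 0 − 1 + 1 = 0
C4: 2C, 2O → 0 + 2 = +2
C5: 2C, 2O → 0 + 2 = +2
C6: 1C, 2H, 1Mg → 0 − 2 − 1 = -3
2 carbons (C2, C3) meet the condition.

2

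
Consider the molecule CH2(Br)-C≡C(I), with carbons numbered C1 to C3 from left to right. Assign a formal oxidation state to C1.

-1

C1 has one bond to C (0), one bond to H (-1), one bond to H (-1), one bond to Br (+1).
Oxidation state = 0 − 1 − 1 + 1 = -1.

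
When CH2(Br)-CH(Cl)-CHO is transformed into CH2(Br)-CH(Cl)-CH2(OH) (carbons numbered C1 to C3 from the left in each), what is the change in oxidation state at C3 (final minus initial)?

-2

Before: C3 has 1 bond to C, 1 bond to H, 2 bonds to O → oxidation state +1.
After: C3 has 1 bond to C, 2 bonds to H, 1 bond to O → oxidation state -1.
Δ = -1 − (+1) = -2, so this is a reduction at C3.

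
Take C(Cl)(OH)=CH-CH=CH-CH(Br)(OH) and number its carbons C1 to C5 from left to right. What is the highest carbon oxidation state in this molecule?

Assign +1 per bond to O/N/halogen, −1 per bond to H or an electropositive element, and 0 per bond to carbon. Tallying each carbon:
C1: 2C, 1O, 1Cl → 0 + 1 + 1 = +2
C2: 3C, 1H → 0 − 1 = -1
C3: 3C, 1H → 0 − 1 = -1
C4: 3C, 1H → 0 − 1 = -1
C5: 1C, 1H, 1O, 1Br → 0 − 1 + 1 + 1 = +1
The highest value is +2.

+2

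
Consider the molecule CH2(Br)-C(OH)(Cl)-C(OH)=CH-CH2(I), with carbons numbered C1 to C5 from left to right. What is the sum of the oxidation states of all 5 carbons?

Bonds to more-electronegative neighbours contribute +1 each, bonds to H or metals contribute −1 each, and C–C bonds contribute 0. Tallying each carbon:
C1: 1C, 2H, 1Br → 0 − 2 + 1 = -1
C2: 2C, 1O, 1Cl → 0 + 1 + 1 = +2
C3: 3C, 1O → 0 + 1 = +1
C4: 3C, 1H → 0 − 1 = -1
C5: 1C, 2H, 1I → 0 − 2 + 1 = -1
Sum = -1 + 2 + 1 − 1 − 1 = 0.

0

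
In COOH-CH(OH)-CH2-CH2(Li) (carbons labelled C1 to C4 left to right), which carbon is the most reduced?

Assign +1 per bond to O/N/halogen, −1 per bond to H or an electropositive element, and 0 per bond to carbon. Tallying each carbon:
C1: 1C, 3O → 0 + 3 = +3
C2: 2C, 1H, 1O → 0 − 1 + 1 = 0
C3: 2C, 2H → 0 − 2 = -2
C4: 1C, 2H, 1Li → 0 − 2 − 1 = -3
The most reduced carbon is C4 at -3.

C4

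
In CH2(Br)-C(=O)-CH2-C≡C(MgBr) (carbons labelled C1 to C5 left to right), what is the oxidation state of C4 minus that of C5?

C4: 4C → 0 = 0
C5: 3C, 1Mg → 0 − 1 = -1
Difference: 0 − (-1) = +1.

+1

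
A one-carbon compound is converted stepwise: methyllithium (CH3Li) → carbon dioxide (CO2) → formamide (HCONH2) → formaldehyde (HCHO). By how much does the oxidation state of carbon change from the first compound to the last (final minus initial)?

Carbon oxidation states along the series — methyllithium: -4, carbon dioxide: +4, formamide: +2, formaldehyde: 0.
Net change = 0 − (-4) = +4.

+4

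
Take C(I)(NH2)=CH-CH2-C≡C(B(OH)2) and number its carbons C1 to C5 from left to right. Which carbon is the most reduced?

Tallying each carbon's bonds:
C1: 2C, 1N, 1I → 0 + 1 + 1 = +2
C2: 3C, 1H → 0 − 1 = -1
C3: 2C, 2H → 0 − 2 = -2
C4: 4C → 0 = 0
C5: 3C, 1B → 0 − 1 = -1
The most reduced carbon is C3 at -2.

C3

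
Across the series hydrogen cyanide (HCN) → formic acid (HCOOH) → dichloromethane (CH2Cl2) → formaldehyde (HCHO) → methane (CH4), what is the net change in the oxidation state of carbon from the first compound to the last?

Carbon oxidation states along the series — hydrogen cyanide: +2, formic acid: +2, dichloromethane: 0, formaldehyde: 0, methane: -4.
Net change = -4 − (+2) = -6.

-6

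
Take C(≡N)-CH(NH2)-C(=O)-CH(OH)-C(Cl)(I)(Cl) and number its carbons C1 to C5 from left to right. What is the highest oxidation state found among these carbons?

Assign +1 per bond to O/N/halogen, −1 per bond to H or an electropositive element, and 0 per bond to carbon. Tallying each carbon:
C1: 1C, 3N → 0 + 3 = +3
C2: 2C, 1H, 1N → 0 − 1 + 1 = 0
C3: 2C, 2O → 0 + 2 = +2
C4: 2C, 1H, 1O → 0 − 1 + 1 = 0
C5: 1C, 2Cl, 1I → 0 + 2 + 1 = +3
The highest value is +3.

+3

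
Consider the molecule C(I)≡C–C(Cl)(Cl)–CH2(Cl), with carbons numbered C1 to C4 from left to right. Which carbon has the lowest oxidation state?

C4

Count +1 for every bond to an atom more electronegative than carbon and −1 for every bond to one less electronegative; C–C bonds are 0. Tallying each carbon:
C1: 3C, 1I → 0 + 1 = +1
C2: 4C → 0 = 0
C3: 2C, 2Cl → 0 + 2 = +2
C4: 1C, 2H, 1Cl → 0 − 2 + 1 = -1
The most reduced carbon is C4 at -1.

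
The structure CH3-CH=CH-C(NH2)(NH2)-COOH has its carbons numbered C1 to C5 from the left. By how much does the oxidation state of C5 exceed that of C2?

+4

C5: 1C, 3O → 0 + 3 = +3
C2: 3C, 1H → 0 − 1 = -1
Difference: +3 − (-1) = +4.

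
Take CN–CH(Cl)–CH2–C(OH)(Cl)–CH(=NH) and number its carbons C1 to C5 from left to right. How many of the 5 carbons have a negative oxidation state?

1

Bonds to more-electronegative neighbours contribute +1 each, bonds to H or metals contribute −1 each, and C–C bonds contribute 0. Tallying each carbon:
C1: 1C, 3N → 0 + 3 = +3
C2: 2C, 1H, 1Cl → 0 − 1 + 1 = 0
C3: 2C, 2H → 0 − 2 = -2
C4: 2C, 1O, 1Cl → 0 + 1 + 1 = +2
C5: 1C, 1H, 2N → 0 − 1 + 2 = +1
1 carbon (C3) meets the condition.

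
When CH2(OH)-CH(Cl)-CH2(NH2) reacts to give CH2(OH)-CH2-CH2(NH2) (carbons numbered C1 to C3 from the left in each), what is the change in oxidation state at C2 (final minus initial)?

Before: C2 has 2 bonds to C, 1 bond to H, 1 bond to Cl → oxidation state 0.
After: C2 has 2 bonds to C, 2 bonds to H → oxidation state -2.
Δ = -2 − (0) = -2, so this is a reduction at C2.

-2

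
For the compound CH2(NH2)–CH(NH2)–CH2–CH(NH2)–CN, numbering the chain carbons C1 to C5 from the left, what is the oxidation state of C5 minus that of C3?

C5: 1C, 3N → 0 + 3 = +3
C3: 2C, 2H → 0 − 2 = -2
Difference: +3 − (-2) = +5.

+5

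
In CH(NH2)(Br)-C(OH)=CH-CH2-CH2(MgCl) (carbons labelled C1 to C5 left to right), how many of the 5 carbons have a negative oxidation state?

3

Tallying each carbon's bonds:
C1: 1C, 1H, 1N, 1Br → 0 − 1 + 1 + 1 = +1
C2: 3C, 1O → 0 + 1 = +1
C3: 3C, 1H → 0 − 1 = -1
C4: 2C, 2H → 0 − 2 = -2
C5: 1C, 2H, 1Mg → 0 − 2 − 1 = -3
3 carbons (C3, C4, C5) meet the condition.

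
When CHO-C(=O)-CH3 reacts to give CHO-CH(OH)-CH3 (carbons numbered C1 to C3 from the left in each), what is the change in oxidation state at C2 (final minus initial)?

-2

Before: C2 has 2 bonds to C, 2 bonds to O → oxidation state +2.
After: C2 has 2 bonds to C, 1 bond to H, 1 bond to O → oxidation state 0.
Δ = 0 − (+2) = -2, so this is a reduction at C2.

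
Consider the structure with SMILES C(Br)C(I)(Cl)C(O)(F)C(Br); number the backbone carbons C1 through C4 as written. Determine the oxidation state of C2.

+2

Count +1 for every bond to an atom more electronegative than carbon and −1 for every bond to one less electronegative; C–C bonds are 0.
C2 has one bond to C (0), one bond to C (0), one bond to I (+1), one bond to Cl (+1).
Oxidation state = 0 + 0 + 1 + 1 = +2.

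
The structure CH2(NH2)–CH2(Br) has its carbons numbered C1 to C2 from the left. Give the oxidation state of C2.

Bonds to more-electronegative neighbours contribute +1 each, bonds to H or metals contribute −1 each, and C–C bonds contribute 0.
C2 has one bond to C (0), one bond to H (-1), one bond to H (-1), one bond to Br (+1).
Oxidation state = 0 − 1 − 1 + 1 = -1.

-1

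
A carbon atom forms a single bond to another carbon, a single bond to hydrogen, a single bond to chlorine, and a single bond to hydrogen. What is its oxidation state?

-1

The carbon has one bond to C (0), one bond to H (-1), one bond to Cl (+1), one bond to H (-1).
Oxidation state = 0 − 1 + 1 − 1 = -1.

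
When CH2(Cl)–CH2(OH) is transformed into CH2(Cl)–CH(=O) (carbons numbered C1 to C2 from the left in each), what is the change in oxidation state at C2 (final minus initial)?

+2

Before: C2 has 1 bond to C, 2 bonds to H, 1 bond to O → oxidation state -1.
After: C2 has 1 bond to C, 1 bond to H, 2 bonds to O → oxidation state +1.
Δ = +1 − (-1) = +2, so this is an oxidation at C2.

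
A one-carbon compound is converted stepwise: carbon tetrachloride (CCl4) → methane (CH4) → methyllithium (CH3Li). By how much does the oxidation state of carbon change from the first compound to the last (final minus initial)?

-8

Carbon oxidation states along the series — carbon tetrachloride: +4, methane: -4, methyllithium: -4.
Net change = -4 − (+4) = -8.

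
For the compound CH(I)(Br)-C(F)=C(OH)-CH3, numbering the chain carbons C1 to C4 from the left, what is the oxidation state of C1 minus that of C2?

0

C1: 1C, 1H, 1Br, 1I → 0 − 1 + 1 + 1 = +1
C2: 3C, 1F → 0 + 1 = +1
Difference: +1 − (+1) = 0.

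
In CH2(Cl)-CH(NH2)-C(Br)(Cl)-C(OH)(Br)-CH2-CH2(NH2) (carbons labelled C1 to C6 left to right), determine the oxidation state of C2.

Each bond to a more electronegative atom (O, N, halogen) counts +1, each bond to a less electronegative atom (H, metal, B, Si) counts −1, and each C–C bond counts 0.
C2 has one bond to C (0), one bond to C (0), one bond to N (+1), one bond to H (-1).
Oxidation state = 0 + 0 + 1 − 1 = 0.

0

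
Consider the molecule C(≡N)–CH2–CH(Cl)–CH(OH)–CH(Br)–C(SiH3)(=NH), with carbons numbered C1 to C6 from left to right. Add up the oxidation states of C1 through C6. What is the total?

+2

Tallying each carbon's bonds:
C1: 1C, 3N → 0 + 3 = +3
C2: 2C, 2H → 0 − 2 = -2
C3: 2C, 1H, 1Cl → 0 − 1 + 1 = 0
C4: 2C, 1H, 1O → 0 − 1 + 1 = 0
C5: 2C, 1H, 1Br → 0 − 1 + 1 = 0
C6: 1C, 2N, 1Si → 0 + 2 − 1 = +1
Sum = +3 − 2 + 0 + 0 + 0 + 1 = +2.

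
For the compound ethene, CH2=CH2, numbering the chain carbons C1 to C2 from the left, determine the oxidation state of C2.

-2

Bonds to more-electronegative neighbours contribute +1 each, bonds to H or metals contribute −1 each, and C–C bonds contribute 0.
C2 has one bond to H (-1), one bond to H (-1), a double bond to C (2×0 = 0).
Oxidation state = -1 − 1 + 0 = -2.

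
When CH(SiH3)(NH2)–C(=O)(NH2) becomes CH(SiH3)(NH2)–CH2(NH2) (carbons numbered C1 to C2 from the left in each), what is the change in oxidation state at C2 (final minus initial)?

-4

Before: C2 has 1 bond to C, 2 bonds to O, 1 bond to N → oxidation state +3.
After: C2 has 1 bond to C, 2 bonds to H, 1 bond to N → oxidation state -1.
Δ = -1 − (+3) = -4, so this is a reduction at C2.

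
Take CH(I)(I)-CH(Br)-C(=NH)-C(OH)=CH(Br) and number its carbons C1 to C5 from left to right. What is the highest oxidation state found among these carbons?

+2

Assign +1 per bond to O/N/halogen, −1 per bond to H or an electropositive element, and 0 per bond to carbon. Tallying each carbon:
C1: 1C, 1H, 2I → 0 − 1 + 2 = +1
C2: 2C, 1H, 1Br → 0 − 1 + 1 = 0
C3: 2C, 2N → 0 + 2 = +2
C4: 3C, 1O → 0 + 1 = +1
C5: 2C, 1H, 1Br → 0 − 1 + 1 = 0
The highest value is +2.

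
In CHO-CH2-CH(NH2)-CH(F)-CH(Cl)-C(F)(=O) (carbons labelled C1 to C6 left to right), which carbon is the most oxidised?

C6

Each bond to a more electronegative atom (O, N, halogen) counts +1, each bond to a less electronegative atom (H, metal, B, Si) counts −1, and each C–C bond counts 0. Tallying each carbon:
C1: 1C, 1H, 2O → 0 − 1 + 2 = +1
C2: 2C, 2H → 0 − 2 = -2
C3: 2C, 1H, 1N → 0 − 1 + 1 = 0
C4: 2C, 1H, 1F → 0 − 1 + 1 = 0
C5: 2C, 1H, 1Cl → 0 − 1 + 1 = 0
C6: 1C, 2O, 1F → 0 + 2 + 1 = +3
The most oxidised carbon is C6 at +3.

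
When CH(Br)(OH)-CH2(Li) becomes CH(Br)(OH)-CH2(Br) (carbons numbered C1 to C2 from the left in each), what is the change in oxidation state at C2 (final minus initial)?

Before: C2 has 1 bond to C, 2 bonds to H, 1 bond to Li → oxidation state -3.
After: C2 has 1 bond to C, 2 bonds to H, 1 bond to Br → oxidation state -1.
Δ = -1 − (-3) = +2, so this is an oxidation at C2.

+2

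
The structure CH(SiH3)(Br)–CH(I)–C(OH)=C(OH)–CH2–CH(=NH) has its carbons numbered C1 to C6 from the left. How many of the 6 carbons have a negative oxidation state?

Count +1 for every bond to an atom more electronegative than carbon and −1 for every bond to one less electronegative; C–C bonds are 0. Tallying each carbon:
C1: 1C, 1H, 1Br, 1Si → 0 − 1 + 1 − 1 = -1
C2: 2C, 1H, 1I → 0 − 1 + 1 = 0
C3: 3C, 1O → 0 + 1 = +1
C4: 3C, 1O → 0 + 1 = +1
C5: 2C, 2H → 0 − 2 = -2
C6: 1C, 1H, 2N → 0 − 1 + 2 = +1
2 carbons (C1, C5) meet the condition.

2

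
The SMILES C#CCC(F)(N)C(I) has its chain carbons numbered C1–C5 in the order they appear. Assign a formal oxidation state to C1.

Count +1 for every bond to an atom more electronegative than carbon and −1 for every bond to one less electronegative; C–C bonds are 0.
C1 has a triple bond to C (3×0 = 0), one bond to H (-1).
Oxidation state = 0 − 1 = -1.

-1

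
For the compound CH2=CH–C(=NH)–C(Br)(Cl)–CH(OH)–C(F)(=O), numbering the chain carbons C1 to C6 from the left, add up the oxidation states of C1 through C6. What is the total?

+4

Bonds to more-electronegative neighbours contribute +1 each, bonds to H or metals contribute −1 each, and C–C bonds contribute 0. Tallying each carbon:
C1: 2C, 2H → 0 − 2 = -2
C2: 3C, 1H → 0 − 1 = -1
C3: 2C, 2N → 0 + 2 = +2
C4: 2C, 1Cl, 1Br → 0 + 1 + 1 = +2
C5: 2C, 1H, 1O → 0 − 1 + 1 = 0
C6: 1C, 2O, 1F → 0 + 2 + 1 = +3
Sum = -2 − 1 + 2 + 2 + 0 + 3 = +4.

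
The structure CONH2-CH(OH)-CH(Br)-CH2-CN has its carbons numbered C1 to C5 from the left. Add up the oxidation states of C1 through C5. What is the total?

Tallying each carbon's bonds:
C1: 1C, 2O, 1N → 0 + 2 + 1 = +3
C2: 2C, 1H, 1O → 0 − 1 + 1 = 0
C3: 2C, 1H, 1Br → 0 − 1 + 1 = 0
C4: 2C, 2H → 0 − 2 = -2
C5: 1C, 3N → 0 + 3 = +3
Sum = +3 + 0 + 0 − 2 + 3 = +4.

+4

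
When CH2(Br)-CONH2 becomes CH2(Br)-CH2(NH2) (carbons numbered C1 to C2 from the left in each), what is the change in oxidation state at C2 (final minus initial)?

Before: C2 has 1 bond to C, 2 bonds to O, 1 bond to N → oxidation state +3.
After: C2 has 1 bond to C, 2 bonds to H, 1 bond to N → oxidation state -1.
Δ = -1 − (+3) = -4, so this is a reduction at C2.

-4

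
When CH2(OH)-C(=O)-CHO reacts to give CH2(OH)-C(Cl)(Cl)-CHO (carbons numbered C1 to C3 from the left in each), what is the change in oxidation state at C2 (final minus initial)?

0

Before: C2 has 2 bonds to C, 2 bonds to O → oxidation state +2.
After: C2 has 2 bonds to C, 2 bonds to Cl → oxidation state +2.
Δ = +2 − (+2) = 0, so no net redox change at C2.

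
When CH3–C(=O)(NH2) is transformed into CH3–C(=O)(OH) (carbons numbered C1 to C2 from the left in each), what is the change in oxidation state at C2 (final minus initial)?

Before: C2 has 1 bond to C, 2 bonds to O, 1 bond to N → oxidation state +3.
After: C2 has 1 bond to C, 3 bonds to O → oxidation state +3.
Δ = +3 − (+3) = 0, so no net redox change at C2.

0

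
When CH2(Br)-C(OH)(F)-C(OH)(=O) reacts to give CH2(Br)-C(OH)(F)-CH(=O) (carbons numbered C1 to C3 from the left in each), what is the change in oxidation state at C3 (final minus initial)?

Before: C3 has 1 bond to C, 3 bonds to O → oxidation state +3.
After: C3 has 1 bond to C, 1 bond to H, 2 bonds to O → oxidation state +1.
Δ = +1 − (+3) = -2, so this is a reduction at C3.

-2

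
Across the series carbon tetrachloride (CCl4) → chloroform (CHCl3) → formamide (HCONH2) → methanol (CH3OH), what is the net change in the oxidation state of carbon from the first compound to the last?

-6

Carbon oxidation states along the series — carbon tetrachloride: +4, chloroform: +2, formamide: +2, methanol: -2.
Net change = -2 − (+4) = -6.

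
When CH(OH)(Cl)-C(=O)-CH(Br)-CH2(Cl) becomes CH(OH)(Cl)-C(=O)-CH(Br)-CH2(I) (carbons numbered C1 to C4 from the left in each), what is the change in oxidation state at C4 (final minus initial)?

0

Before: C4 has 1 bond to C, 2 bonds to H, 1 bond to Cl → oxidation state -1.
After: C4 has 1 bond to C, 2 bonds to H, 1 bond to I → oxidation state -1.
Δ = -1 − (-1) = 0, so no net redox change at C4.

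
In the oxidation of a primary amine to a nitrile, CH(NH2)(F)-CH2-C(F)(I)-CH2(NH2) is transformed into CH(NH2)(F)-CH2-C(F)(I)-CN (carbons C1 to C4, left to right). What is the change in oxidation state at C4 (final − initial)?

Before: C4 has 1 bond to C, 2 bonds to H, 1 bond to N → oxidation state -1.
After: C4 has 1 bond to C, 3 bonds to N → oxidation state +3.
Δ = +3 − (-1) = +4, so this is an oxidation at C4.

+4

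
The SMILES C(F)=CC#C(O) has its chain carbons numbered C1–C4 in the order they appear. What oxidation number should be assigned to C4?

Bonds to more-electronegative neighbours contribute +1 each, bonds to H or metals contribute −1 each, and C–C bonds contribute 0.
C4 has a triple bond to C (3×0 = 0), one bond to O (+1).
Oxidation state = 0 + 1 = +1.

+1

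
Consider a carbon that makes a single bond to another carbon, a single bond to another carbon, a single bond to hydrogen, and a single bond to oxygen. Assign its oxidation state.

0

The carbon has one bond to C (0), one bond to C (0), one bond to H (-1), one bond to O (+1).
Oxidation state = 0 + 0 − 1 + 1 = 0.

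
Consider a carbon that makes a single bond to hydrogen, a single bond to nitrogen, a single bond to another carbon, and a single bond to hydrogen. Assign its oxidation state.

-1

Count +1 for every bond to an atom more electronegative than carbon and −1 for every bond to one less electronegative; C–C bonds are 0.
The carbon has one bond to C (0), one bond to H (-1), one bond to N (+1), one bond to H (-1).
Oxidation state = 0 − 1 + 1 − 1 = -1.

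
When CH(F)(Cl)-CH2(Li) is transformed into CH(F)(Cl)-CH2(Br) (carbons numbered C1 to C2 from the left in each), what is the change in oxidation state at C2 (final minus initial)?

Before: C2 has 1 bond to C, 2 bonds to H, 1 bond to Li → oxidation state -3.
After: C2 has 1 bond to C, 2 bonds to H, 1 bond to Br → oxidation state -1.
Δ = -1 − (-3) = +2, so this is an oxidation at C2.

+2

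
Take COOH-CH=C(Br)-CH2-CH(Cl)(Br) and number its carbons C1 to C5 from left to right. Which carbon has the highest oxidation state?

C1

Tallying each carbon's bonds:
C1: 1C, 3O → 0 + 3 = +3
C2: 3C, 1H → 0 − 1 = -1
C3: 3C, 1Br → 0 + 1 = +1
C4: 2C, 2H → 0 − 2 = -2
C5: 1C, 1H, 1Cl, 1Br → 0 − 1 + 1 + 1 = +1
The most oxidised carbon is C1 at +3.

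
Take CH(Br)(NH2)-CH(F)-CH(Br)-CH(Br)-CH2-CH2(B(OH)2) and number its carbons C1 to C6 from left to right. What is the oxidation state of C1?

+1

C1 has one bond to C (0), one bond to Br (+1), one bond to N (+1), one bond to H (-1).
Oxidation state = 0 + 1 + 1 − 1 = +1.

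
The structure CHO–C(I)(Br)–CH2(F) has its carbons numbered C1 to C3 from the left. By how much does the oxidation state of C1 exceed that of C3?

C1: 1C, 1H, 2O → 0 − 1 + 2 = +1
C3: 1C, 2H, 1F → 0 − 2 + 1 = -1
Difference: +1 − (-1) = +2.

+2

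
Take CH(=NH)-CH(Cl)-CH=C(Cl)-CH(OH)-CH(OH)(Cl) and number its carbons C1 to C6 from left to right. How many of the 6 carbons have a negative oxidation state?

1

Each bond to a more electronegative atom (O, N, halogen) counts +1, each bond to a less electronegative atom (H, metal, B, Si) counts −1, and each C–C bond counts 0. Tallying each carbon:
C1: 1C, 1H, 2N → 0 − 1 + 2 = +1
C2: 2C, 1H, 1Cl → 0 − 1 + 1 = 0
C3: 3C, 1H → 0 − 1 = -1
C4: 3C, 1Cl → 0 + 1 = +1
C5: 2C, 1H, 1O → 0 − 1 + 1 = 0
C6: 1C, 1H, 1O, 1Cl → 0 − 1 + 1 + 1 = +1
1 carbon (C3) meets the condition.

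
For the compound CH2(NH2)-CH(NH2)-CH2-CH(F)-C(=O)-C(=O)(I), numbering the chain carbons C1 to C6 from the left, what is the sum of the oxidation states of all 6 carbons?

Tallying each carbon's bonds:
C1: 1C, 2H, 1N → 0 − 2 + 1 = -1
C2: 2C, 1H, 1N → 0 − 1 + 1 = 0
C3: 2C, 2H → 0 − 2 = -2
C4: 2C, 1H, 1F → 0 − 1 + 1 = 0
C5: 2C, 2O → 0 + 2 = +2
C6: 1C, 2O, 1I → 0 + 2 + 1 = +3
Sum = -1 + 0 − 2 + 0 + 2 + 3 = +2.

+2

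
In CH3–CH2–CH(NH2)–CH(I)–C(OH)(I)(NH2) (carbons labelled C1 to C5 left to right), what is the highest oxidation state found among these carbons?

Tallying each carbon's bonds:
C1: 1C, 3H → 0 − 3 = -3
C2: 2C, 2H → 0 − 2 = -2
C3: 2C, 1H, 1N → 0 − 1 + 1 = 0
C4: 2C, 1H, 1I → 0 − 1 + 1 = 0
C5: 1C, 1O, 1N, 1I → 0 + 1 + 1 + 1 = +3
The highest value is +3.

+3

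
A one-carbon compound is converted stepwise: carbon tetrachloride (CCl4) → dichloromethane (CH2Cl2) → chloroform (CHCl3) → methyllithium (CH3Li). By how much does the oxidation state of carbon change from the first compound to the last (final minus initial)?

-8

Carbon oxidation states along the series — carbon tetrachloride: +4, dichloromethane: 0, chloroform: +2, methyllithium: -4.
Net change = -4 − (+4) = -8.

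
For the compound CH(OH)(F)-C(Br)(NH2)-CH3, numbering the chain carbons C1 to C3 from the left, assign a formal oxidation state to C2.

+2

Count +1 for every bond to an atom more electronegative than carbon and −1 for every bond to one less electronegative; C–C bonds are 0.
C2 has one bond to C (0), one bond to C (0), one bond to Br (+1), one bond to N (+1).
Oxidation state = 0 + 0 + 1 + 1 = +2.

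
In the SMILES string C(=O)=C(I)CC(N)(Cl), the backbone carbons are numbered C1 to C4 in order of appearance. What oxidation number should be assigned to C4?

+1

Bonds to more-electronegative neighbours contribute +1 each, bonds to H or metals contribute −1 each, and C–C bonds contribute 0.
C4 has one bond to C (0), one bond to N (+1), one bond to H (-1), one bond to Cl (+1).
Oxidation state = 0 + 1 − 1 + 1 = +1.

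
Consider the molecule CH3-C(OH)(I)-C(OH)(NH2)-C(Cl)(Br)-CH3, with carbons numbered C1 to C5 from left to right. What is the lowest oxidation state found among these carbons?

-3

Assign +1 per bond to O/N/halogen, −1 per bond to H or an electropositive element, and 0 per bond to carbon. Tallying each carbon:
C1: 1C, 3H → 0 − 3 = -3
C2: 2C, 1O, 1I → 0 + 1 + 1 = +2
C3: 2C, 1O, 1N → 0 + 1 + 1 = +2
C4: 2C, 1Cl, 1Br → 0 + 1 + 1 = +2
C5: 1C, 3H → 0 − 3 = -3
The lowest value is -3.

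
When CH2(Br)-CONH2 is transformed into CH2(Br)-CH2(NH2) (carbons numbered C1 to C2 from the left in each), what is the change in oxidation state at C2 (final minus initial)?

Before: C2 has 1 bond to C, 2 bonds to O, 1 bond to N → oxidation state +3.
After: C2 has 1 bond to C, 2 bonds to H, 1 bond to N → oxidation state -1.
Δ = -1 − (+3) = -4, so this is a reduction at C2.

-4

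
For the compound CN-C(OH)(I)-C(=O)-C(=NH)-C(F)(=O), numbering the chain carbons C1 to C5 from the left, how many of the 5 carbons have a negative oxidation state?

Count +1 for every bond to an atom more electronegative than carbon and −1 for every bond to one less electronegative; C–C bonds are 0. Tallying each carbon:
C1: 1C, 3N → 0 + 3 = +3
C2: 2C, 1O, 1I → 0 + 1 + 1 = +2
C3: 2C, 2O → 0 + 2 = +2
C4: 2C, 2N → 0 + 2 = +2
C5: 1C, 2O, 1F → 0 + 2 + 1 = +3
0 carbons meet the condition.

0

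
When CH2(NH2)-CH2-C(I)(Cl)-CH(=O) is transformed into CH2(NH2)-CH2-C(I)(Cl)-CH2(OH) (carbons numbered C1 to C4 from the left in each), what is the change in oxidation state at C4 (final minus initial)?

Before: C4 has 1 bond to C, 1 bond to H, 2 bonds to O → oxidation state +1.
After: C4 has 1 bond to C, 2 bonds to H, 1 bond to O → oxidation state -1.
Δ = -1 − (+1) = -2, so this is a reduction at C4.

-2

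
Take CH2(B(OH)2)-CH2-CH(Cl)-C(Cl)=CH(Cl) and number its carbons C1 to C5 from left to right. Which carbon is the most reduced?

C1

Tallying each carbon's bonds:
C1: 1C, 2H, 1B → 0 − 2 − 1 = -3
C2: 2C, 2H → 0 − 2 = -2
C3: 2C, 1H, 1Cl → 0 − 1 + 1 = 0
C4: 3C, 1Cl → 0 + 1 = +1
C5: 2C, 1H, 1Cl → 0 − 1 + 1 = 0
The most reduced carbon is C1 at -3.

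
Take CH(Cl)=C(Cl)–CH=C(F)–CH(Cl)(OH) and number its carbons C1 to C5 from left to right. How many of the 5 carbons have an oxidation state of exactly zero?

1

Tallying each carbon's bonds:
C1: 2C, 1H, 1Cl → 0 − 1 + 1 = 0
C2: 3C, 1Cl → 0 + 1 = +1
C3: 3C, 1H → 0 − 1 = -1
C4: 3C, 1F → 0 + 1 = +1
C5: 1C, 1H, 1O, 1Cl → 0 − 1 + 1 + 1 = +1
1 carbon (C1) meets the condition.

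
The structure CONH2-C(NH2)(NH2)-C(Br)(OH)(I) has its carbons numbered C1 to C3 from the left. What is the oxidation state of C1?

+3

Each bond to a more electronegative atom (O, N, halogen) counts +1, each bond to a less electronegative atom (H, metal, B, Si) counts −1, and each C–C bond counts 0.
C1 has one bond to C (0), a double bond to O (2×+1 = +2), one bond to N (+1).
Oxidation state = 0 + 2 + 1 = +3.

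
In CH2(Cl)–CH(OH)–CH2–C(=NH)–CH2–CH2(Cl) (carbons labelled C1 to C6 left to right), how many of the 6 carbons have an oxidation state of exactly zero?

Tallying each carbon's bonds:
C1: 1C, 2H, 1Cl → 0 − 2 + 1 = -1
C2: 2C, 1H, 1O → 0 − 1 + 1 = 0
C3: 2C, 2H → 0 − 2 = -2
C4: 2C, 2N → 0 + 2 = +2
C5: 2C, 2H → 0 − 2 = -2
C6: 1C, 2H, 1Cl → 0 − 2 + 1 = -1
1 carbon (C2) meets the condition.

1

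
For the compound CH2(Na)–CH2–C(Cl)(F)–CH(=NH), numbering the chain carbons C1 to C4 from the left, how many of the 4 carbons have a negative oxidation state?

Tallying each carbon's bonds:
C1: 1C, 2H, 1Na → 0 − 2 − 1 = -3
C2: 2C, 2H → 0 − 2 = -2
C3: 2C, 1F, 1Cl → 0 + 1 + 1 = +2
C4: 1C, 1H, 2N → 0 − 1 + 2 = +1
2 carbons (C1, C2) meet the condition.

2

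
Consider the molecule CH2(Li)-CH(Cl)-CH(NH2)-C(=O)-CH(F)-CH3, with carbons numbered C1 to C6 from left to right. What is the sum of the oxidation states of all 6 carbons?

Bonds to more-electronegative neighbours contribute +1 each, bonds to H or metals contribute −1 each, and C–C bonds contribute 0. Tallying each carbon:
C1: 1C, 2H, 1Li → 0 − 2 − 1 = -3
C2: 2C, 1H, 1Cl → 0 − 1 + 1 = 0
C3: 2C, 1H, 1N → 0 − 1 + 1 = 0
C4: 2C, 2O → 0 + 2 = +2
C5: 2C, 1H, 1F → 0 − 1 + 1 = 0
C6: 1C, 3H → 0 − 3 = -3
Sum = -3 + 0 + 0 + 2 + 0 − 3 = -4.

-4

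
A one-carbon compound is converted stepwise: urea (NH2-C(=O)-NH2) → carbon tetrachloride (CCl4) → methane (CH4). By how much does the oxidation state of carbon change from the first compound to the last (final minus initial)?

-8

Carbon oxidation states along the series — urea: +4, carbon tetrachloride: +4, methane: -4.
Net change = -4 − (+4) = -8.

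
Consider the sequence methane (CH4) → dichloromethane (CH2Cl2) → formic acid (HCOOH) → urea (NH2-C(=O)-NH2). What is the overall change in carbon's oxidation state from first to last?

+8

Carbon oxidation states along the series — methane: -4, dichloromethane: 0, formic acid: +2, urea: +4.
Net change = +4 − (-4) = +8.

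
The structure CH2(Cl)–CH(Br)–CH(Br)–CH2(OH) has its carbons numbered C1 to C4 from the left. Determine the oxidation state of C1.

C1 has one bond to C (0), one bond to Cl (+1), one bond to H (-1), one bond to H (-1).
Oxidation state = 0 + 1 − 1 − 1 = -1.

-1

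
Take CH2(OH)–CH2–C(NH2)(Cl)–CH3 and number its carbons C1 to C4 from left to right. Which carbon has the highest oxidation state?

C3

Each bond to a more electronegative atom (O, N, halogen) counts +1, each bond to a less electronegative atom (H, metal, B, Si) counts −1, and each C–C bond counts 0. Tallying each carbon:
C1: 1C, 2H, 1O → 0 − 2 + 1 = -1
C2: 2C, 2H → 0 − 2 = -2
C3: 2C, 1N, 1Cl → 0 + 1 + 1 = +2
C4: 1C, 3H → 0 − 3 = -3
The most oxidised carbon is C3 at +2.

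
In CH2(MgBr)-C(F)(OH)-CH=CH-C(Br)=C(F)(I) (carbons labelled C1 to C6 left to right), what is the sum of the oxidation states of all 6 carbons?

0

Tallying each carbon's bonds:
C1: 1C, 2H, 1Mg → 0 − 2 − 1 = -3
C2: 2C, 1O, 1F → 0 + 1 + 1 = +2
C3: 3C, 1H → 0 − 1 = -1
C4: 3C, 1H → 0 − 1 = -1
C5: 3C, 1Br → 0 + 1 = +1
C6: 2C, 1F, 1I → 0 + 1 + 1 = +2
Sum = -3 + 2 − 1 − 1 + 1 + 2 = 0.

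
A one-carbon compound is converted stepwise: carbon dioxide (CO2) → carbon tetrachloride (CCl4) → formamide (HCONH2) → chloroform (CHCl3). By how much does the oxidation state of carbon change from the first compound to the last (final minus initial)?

-2

Carbon oxidation states along the series — carbon dioxide: +4, carbon tetrachloride: +4, formamide: +2, chloroform: +2.
Net change = +2 − (+4) = -2.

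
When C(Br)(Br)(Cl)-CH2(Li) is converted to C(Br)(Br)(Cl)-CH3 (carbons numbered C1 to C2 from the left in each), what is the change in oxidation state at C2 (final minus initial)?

Before: C2 has 1 bond to C, 2 bonds to H, 1 bond to Li → oxidation state -3.
After: C2 has 1 bond to C, 3 bonds to H → oxidation state -3.
Δ = -3 − (-3) = 0, so no net redox change at C2.

0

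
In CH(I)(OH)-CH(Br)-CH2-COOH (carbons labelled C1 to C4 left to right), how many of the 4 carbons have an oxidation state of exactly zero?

1

Tallying each carbon's bonds:
C1: 1C, 1H, 1O, 1I → 0 − 1 + 1 + 1 = +1
C2: 2C, 1H, 1Br → 0 − 1 + 1 = 0
C3: 2C, 2H → 0 − 2 = -2
C4: 1C, 3O → 0 + 3 = +3
1 carbon (C2) meets the condition.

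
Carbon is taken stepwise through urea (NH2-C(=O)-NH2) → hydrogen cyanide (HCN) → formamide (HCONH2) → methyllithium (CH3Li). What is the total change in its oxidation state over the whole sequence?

-8

Carbon oxidation states along the series — urea: +4, hydrogen cyanide: +2, formamide: +2, methyllithium: -4.
Net change = -4 − (+4) = -8.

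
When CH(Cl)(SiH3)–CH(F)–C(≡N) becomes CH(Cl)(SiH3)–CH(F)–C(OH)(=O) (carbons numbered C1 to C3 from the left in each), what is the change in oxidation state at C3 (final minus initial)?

0

Before: C3 has 1 bond to C, 3 bonds to N → oxidation state +3.
After: C3 has 1 bond to C, 3 bonds to O → oxidation state +3.
Δ = +3 − (+3) = 0, so no net redox change at C3.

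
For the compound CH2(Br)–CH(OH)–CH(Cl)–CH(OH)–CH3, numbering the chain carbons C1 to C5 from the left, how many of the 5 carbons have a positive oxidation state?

0

Each bond to a more electronegative atom (O, N, halogen) counts +1, each bond to a less electronegative atom (H, metal, B, Si) counts −1, and each C–C bond counts 0. Tallying each carbon:
C1: 1C, 2H, 1Br → 0 − 2 + 1 = -1
C2: 2C, 1H, 1O → 0 − 1 + 1 = 0
C3: 2C, 1H, 1Cl → 0 − 1 + 1 = 0
C4: 2C, 1H, 1O → 0 − 1 + 1 = 0
C5: 1C, 3H → 0 − 3 = -3
0 carbons meet the condition.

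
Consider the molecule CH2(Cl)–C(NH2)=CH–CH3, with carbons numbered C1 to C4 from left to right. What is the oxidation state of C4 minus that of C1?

-2

C4: 1C, 3H → 0 − 3 = -3
C1: 1C, 2H, 1Cl → 0 − 2 + 1 = -1
Difference: -3 − (-1) = -2.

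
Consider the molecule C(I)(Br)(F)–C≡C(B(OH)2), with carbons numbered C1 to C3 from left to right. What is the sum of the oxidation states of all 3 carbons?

+2

Tallying each carbon's bonds:
C1: 1C, 1F, 1Br, 1I → 0 + 1 + 1 + 1 = +3
C2: 4C → 0 = 0
C3: 3C, 1B → 0 − 1 = -1
Sum = +3 + 0 − 1 = +2.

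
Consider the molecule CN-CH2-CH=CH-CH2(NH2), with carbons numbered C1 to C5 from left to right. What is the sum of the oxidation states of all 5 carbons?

-2

Tallying each carbon's bonds:
C1: 1C, 3N → 0 + 3 = +3
C2: 2C, 2H → 0 − 2 = -2
C3: 3C, 1H → 0 − 1 = -1
C4: 3C, 1H → 0 − 1 = -1
C5: 1C, 2H, 1N → 0 − 2 + 1 = -1
Sum = +3 − 2 − 1 − 1 − 1 = -2.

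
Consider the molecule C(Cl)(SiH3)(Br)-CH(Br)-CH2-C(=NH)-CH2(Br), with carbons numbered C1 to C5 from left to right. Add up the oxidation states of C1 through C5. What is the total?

0

Tallying each carbon's bonds:
C1: 1C, 1Cl, 1Br, 1Si → 0 + 1 + 1 − 1 = +1
C2: 2C, 1H, 1Br → 0 − 1 + 1 = 0
C3: 2C, 2H → 0 − 2 = -2
C4: 2C, 2N → 0 + 2 = +2
C5: 1C, 2H, 1Br → 0 − 2 + 1 = -1
Sum = +1 + 0 − 2 + 2 − 1 = 0.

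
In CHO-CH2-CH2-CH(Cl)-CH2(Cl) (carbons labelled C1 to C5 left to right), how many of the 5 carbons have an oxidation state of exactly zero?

Assign +1 per bond to O/N/halogen, −1 per bond to H or an electropositive element, and 0 per bond to carbon. Tallying each carbon:
C1: 1C, 1H, 2O → 0 − 1 + 2 = +1
C2: 2C, 2H → 0 − 2 = -2
C3: 2C, 2H → 0 − 2 = -2
C4: 2C, 1H, 1Cl → 0 − 1 + 1 = 0
C5: 1C, 2H, 1Cl → 0 − 2 + 1 = -1
1 carbon (C4) meets the condition.

1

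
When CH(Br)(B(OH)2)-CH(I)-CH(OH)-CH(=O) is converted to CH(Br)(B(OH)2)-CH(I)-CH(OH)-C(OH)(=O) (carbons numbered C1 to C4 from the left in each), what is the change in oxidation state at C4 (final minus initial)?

Before: C4 has 1 bond to C, 1 bond to H, 2 bonds to O → oxidation state +1.
After: C4 has 1 bond to C, 3 bonds to O → oxidation state +3.
Δ = +3 − (+1) = +2, so this is an oxidation at C4.

+2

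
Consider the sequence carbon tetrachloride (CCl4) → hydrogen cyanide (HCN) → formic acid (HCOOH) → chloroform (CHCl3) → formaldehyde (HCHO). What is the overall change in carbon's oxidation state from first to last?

Carbon oxidation states along the series — carbon tetrachloride: +4, hydrogen cyanide: +2, formic acid: +2, chloroform: +2, formaldehyde: 0.
Net change = 0 − (+4) = -4.

-4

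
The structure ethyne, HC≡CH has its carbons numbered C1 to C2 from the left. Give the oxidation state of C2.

-1

Count +1 for every bond to an atom more electronegative than carbon and −1 for every bond to one less electronegative; C–C bonds are 0.
C2 has one bond to H (-1), a triple bond to C (3×0 = 0).
Oxidation state = -1 + 0 = -1.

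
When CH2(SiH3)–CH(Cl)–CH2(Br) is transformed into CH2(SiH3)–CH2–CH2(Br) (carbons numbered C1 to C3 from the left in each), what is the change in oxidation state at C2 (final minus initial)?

-2

Before: C2 has 2 bonds to C, 1 bond to H, 1 bond to Cl → oxidation state 0.
After: C2 has 2 bonds to C, 2 bonds to H → oxidation state -2.
Δ = -2 − (0) = -2, so this is a reduction at C2.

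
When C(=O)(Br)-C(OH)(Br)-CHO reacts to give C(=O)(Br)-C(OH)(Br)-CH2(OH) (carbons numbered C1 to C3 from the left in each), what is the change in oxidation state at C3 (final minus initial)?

-2

Before: C3 has 1 bond to C, 1 bond to H, 2 bonds to O → oxidation state +1.
After: C3 has 1 bond to C, 2 bonds to H, 1 bond to O → oxidation state -1.
Δ = -1 − (+1) = -2, so this is a reduction at C3.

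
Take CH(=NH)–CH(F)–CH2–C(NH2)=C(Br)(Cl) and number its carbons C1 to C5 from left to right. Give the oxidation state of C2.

Assign +1 per bond to O/N/halogen, −1 per bond to H or an electropositive element, and 0 per bond to carbon.
C2 has one bond to C (0), one bond to C (0), one bond to F (+1), one bond to H (-1).
Oxidation state = 0 + 0 + 1 − 1 = 0.

0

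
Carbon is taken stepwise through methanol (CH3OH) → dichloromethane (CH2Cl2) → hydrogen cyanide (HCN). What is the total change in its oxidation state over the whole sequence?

+4

Carbon oxidation states along the series — methanol: -2, dichloromethane: 0, hydrogen cyanide: +2.
Net change = +2 − (-2) = +4.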